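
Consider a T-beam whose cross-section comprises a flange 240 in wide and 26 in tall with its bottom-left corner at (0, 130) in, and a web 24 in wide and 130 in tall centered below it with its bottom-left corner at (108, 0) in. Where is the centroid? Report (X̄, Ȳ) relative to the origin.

X̄ = 120.00 in, Ȳ = 117.00 in

web: A = 24 × 130 = 3120.00, centroid at (120.00, 65.00).
flange: A = 240 × 26 = 6240.00, centroid at (120.00, 143.00).
ΣA = 9360.00 in², ΣAX̄ = 1123200.00 in³, ΣAȲ = 1095120.00 in³.
X̄ = 1123200.00/9360.00 = 120.00 in; Ȳ = 1095120.00/9360.00 = 117.00 in.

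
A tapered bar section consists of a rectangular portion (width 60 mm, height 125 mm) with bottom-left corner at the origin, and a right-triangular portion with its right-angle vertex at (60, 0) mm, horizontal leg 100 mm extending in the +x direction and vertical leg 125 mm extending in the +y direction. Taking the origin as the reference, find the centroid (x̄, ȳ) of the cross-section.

x̄ = 58.79 mm, ȳ = 53.03 mm

rectangular portion: A = 60 × 125 = 7500.00, centroid at (30.00, 62.50).
triangular portion: A = ½·100·125 = 6250.00, centroid at (93.33, 41.67).
ΣA = 13750.00 mm²
ΣAx̄ = (7500.00)(30.00) + (6250.00)(93.33) = 808333.33 mm³
ΣAȳ = (7500.00)(62.50) + (6250.00)(41.67) = 729166.67 mm³
x̄ = 808333.33 / 13750.00 = 58.79 mm
ȳ = 729166.67 / 13750.00 = 53.03 mm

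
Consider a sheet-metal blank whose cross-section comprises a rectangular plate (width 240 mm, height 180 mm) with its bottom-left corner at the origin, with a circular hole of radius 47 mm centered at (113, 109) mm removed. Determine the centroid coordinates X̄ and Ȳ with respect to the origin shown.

plate: A = 240 × 180 = 43200.00, centroid at (120.00, 90.00).
hole: A = −π·47² = -6939.78, centroid at (113.00, 109.00).
ΣA = 36260.22 mm², ΣAX̄ = 4399805.07 mm³, ΣAȲ = 3131564.18 mm³.
X̄ = 4399805.07/36260.22 = 121.34 mm; Ȳ = 3131564.18/36260.22 = 86.36 mm.

X̄ = 121.34 mm, Ȳ = 86.36 mm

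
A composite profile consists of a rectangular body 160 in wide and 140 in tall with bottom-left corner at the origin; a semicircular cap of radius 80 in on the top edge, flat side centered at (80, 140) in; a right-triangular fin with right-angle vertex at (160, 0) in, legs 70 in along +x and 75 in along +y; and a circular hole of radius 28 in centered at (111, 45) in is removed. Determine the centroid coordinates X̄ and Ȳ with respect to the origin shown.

X̄ = 85.98 in, Ȳ = 100.31 in

rectangular body: A = 160 × 140 = 22400.00, centroid at (80.00, 70.00).
semicircular top: A = ½π·80² = 10053.10, centroid at (80.00, 173.95).
triangular fin: A = ½·70·75 = 2625.00, centroid at (183.33, 25.00).
hole: A = −π·28² = -2463.01, centroid at (111.00, 45.00).
ΣA = 32615.09 in²
ΣAX̄ = (22400.00)(80.00) + (10053.10)(80.00) + (2625.00)(183.33) + (-2463.01)(111.00) = 2804103.76 in³
ΣAȲ = (22400.00)(70.00) + (10053.10)(173.95) + (2625.00)(25.00) + (-2463.01)(45.00) = 3271556.45 in³
X̄ = 2804103.76 / 32615.09 = 85.98 in
Ȳ = 3271556.45 / 32615.09 = 100.31 in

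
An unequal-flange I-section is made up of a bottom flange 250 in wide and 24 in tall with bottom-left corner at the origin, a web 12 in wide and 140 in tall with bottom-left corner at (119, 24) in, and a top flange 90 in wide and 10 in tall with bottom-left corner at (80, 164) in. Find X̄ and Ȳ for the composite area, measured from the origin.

Part | A | x̄ᵢ | ȳᵢ | A·x̄ᵢ | A·ȳᵢ
bottom flange | 6000.00 | 125.00 | 12.00 | 750000.00 | 72000.00
web | 1680.00 | 125.00 | 94.00 | 210000.00 | 157920.00
top flange | 900.00 | 125.00 | 169.00 | 112500.00 | 152100.00
Σ | 8580.00 |  |  | 1072500.00 | 382020.00
X̄ = 1072500.00 / 8580.00 = 125.00 in
Ȳ = 382020.00 / 8580.00 = 44.52 in

X̄ = 125.00 in, Ȳ = 44.52 in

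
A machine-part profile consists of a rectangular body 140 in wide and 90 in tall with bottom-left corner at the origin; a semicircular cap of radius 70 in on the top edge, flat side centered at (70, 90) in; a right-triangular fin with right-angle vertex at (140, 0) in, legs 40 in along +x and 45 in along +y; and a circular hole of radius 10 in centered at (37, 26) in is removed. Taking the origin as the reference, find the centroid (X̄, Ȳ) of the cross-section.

Part | A | x̄ᵢ | ȳᵢ | A·x̄ᵢ | A·ȳᵢ
rectangular body | 12600.00 | 70.00 | 45.00 | 882000.00 | 567000.00
semicircular top | 7696.90 | 70.00 | 119.71 | 538783.14 | 921387.85
triangular fin | 900.00 | 153.33 | 15.00 | 138000.00 | 13500.00
hole | -314.16 | 37.00 | 26.00 | -11623.89 | -8168.14
Σ | 20882.74 |  |  | 1547159.25 | 1493719.71
X̄ = 1547159.25 / 20882.74 = 74.09 in
Ȳ = 1493719.71 / 20882.74 = 71.53 in

X̄ = 74.09 in, Ȳ = 71.53 in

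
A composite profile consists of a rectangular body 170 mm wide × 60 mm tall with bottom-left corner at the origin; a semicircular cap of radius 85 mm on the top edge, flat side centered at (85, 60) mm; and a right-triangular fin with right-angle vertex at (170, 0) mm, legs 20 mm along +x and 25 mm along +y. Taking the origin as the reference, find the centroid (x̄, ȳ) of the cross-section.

x̄ = 86.05 mm, ȳ = 64.15 mm

rectangular body: A = 170 × 60 = 10200.00, centroid at (85.00, 30.00).
semicircular top: A = ½π·85² = 11349.00, centroid at (85.00, 96.08).
triangular fin: A = ½·20·25 = 250.00, centroid at (176.67, 8.33).
ΣA = 21799.00 mm², ΣAx̄ = 1875831.96 mm³, ΣAȳ = 1398440.21 mm³.
x̄ = 1875831.96/21799.00 = 86.05 mm; ȳ = 1398440.21/21799.00 = 64.15 mm.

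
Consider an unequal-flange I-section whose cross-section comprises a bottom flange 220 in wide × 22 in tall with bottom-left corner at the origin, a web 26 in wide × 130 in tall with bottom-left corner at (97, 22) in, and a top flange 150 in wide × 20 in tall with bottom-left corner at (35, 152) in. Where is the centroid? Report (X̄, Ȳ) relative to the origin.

bottom flange: A = 220 × 22 = 4840.00, centroid at (110.00, 11.00).
web: A = 26 × 130 = 3380.00, centroid at (110.00, 87.00).
top flange: A = 150 × 20 = 3000.00, centroid at (110.00, 162.00).
ΣA = 11220.00 in²
ΣAX̄ = (4840.00)(110.00) + (3380.00)(110.00) + (3000.00)(110.00) = 1234200.00 in³
ΣAȲ = (4840.00)(11.00) + (3380.00)(87.00) + (3000.00)(162.00) = 833300.00 in³
X̄ = 1234200.00 / 11220.00 = 110.00 in
Ȳ = 833300.00 / 11220.00 = 74.27 in

X̄ = 110.00 in, Ȳ = 74.27 in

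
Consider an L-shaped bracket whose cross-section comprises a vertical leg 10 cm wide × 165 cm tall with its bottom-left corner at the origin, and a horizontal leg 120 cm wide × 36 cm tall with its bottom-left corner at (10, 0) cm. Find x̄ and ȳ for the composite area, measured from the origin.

x̄ = 52.04 cm, ȳ = 35.83 cm

vertical leg: A = 10 × 165 = 1650.00, centroid at (5.00, 82.50).
horizontal leg: A = 120 × 36 = 4320.00, centroid at (70.00, 18.00).
ΣA = 5970.00 cm²
ΣAx̄ = (1650.00)(5.00) + (4320.00)(70.00) = 310650.00 cm³
ΣAȳ = (1650.00)(82.50) + (4320.00)(18.00) = 213885.00 cm³
x̄ = 310650.00 / 5970.00 = 52.04 cm
ȳ = 213885.00 / 5970.00 = 35.83 cm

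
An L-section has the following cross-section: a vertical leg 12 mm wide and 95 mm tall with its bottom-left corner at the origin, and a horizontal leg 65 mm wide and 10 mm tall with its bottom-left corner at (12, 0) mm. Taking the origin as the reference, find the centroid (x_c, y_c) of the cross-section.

x_c = 19.98 mm, y_c = 32.07 mm

vertical leg: A = 12 × 95 = 1140.00, centroid at (6.00, 47.50).
horizontal leg: A = 65 × 10 = 650.00, centroid at (44.50, 5.00).
ΣA = 1790.00 mm²
ΣAx_c = (1140.00)(6.00) + (650.00)(44.50) = 35765.00 mm³
ΣAy_c = (1140.00)(47.50) + (650.00)(5.00) = 57400.00 mm³
x_c = 35765.00 / 1790.00 = 19.98 mm
y_c = 57400.00 / 1790.00 = 32.07 mm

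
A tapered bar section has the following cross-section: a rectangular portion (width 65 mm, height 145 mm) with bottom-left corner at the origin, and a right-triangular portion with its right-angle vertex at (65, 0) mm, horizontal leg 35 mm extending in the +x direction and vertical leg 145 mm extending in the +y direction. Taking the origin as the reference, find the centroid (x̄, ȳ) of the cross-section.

rectangular portion: A = 65 × 145 = 9425.00, centroid at (32.50, 72.50).
triangular portion: A = ½·35·145 = 2537.50, centroid at (76.67, 48.33).
ΣA = 11962.50 mm², ΣAx̄ = 500854.17 mm³, ΣAȳ = 805958.33 mm³.
x̄ = 500854.17/11962.50 = 41.87 mm; ȳ = 805958.33/11962.50 = 67.37 mm.

x̄ = 41.87 mm, ȳ = 67.37 mm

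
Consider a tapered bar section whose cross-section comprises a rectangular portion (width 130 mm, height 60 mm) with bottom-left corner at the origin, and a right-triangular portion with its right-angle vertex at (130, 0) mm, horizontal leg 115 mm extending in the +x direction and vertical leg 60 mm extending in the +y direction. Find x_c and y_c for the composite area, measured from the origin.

rectangular portion: A = 130 × 60 = 7800.00, centroid at (65.00, 30.00).
triangular portion: A = ½·115·60 = 3450.00, centroid at (168.33, 20.00).
ΣA = 11250.00 mm², ΣAx_c = 1087750.00 mm³, ΣAy_c = 303000.00 mm³.
x_c = 1087750.00/11250.00 = 96.69 mm; y_c = 303000.00/11250.00 = 26.93 mm.

x_c = 96.69 mm, y_c = 26.93 mm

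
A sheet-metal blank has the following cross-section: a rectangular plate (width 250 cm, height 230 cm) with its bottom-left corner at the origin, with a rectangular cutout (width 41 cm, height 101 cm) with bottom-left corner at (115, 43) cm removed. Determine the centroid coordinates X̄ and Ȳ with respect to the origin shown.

plate: A = 250 × 230 = 57500.00, centroid at (125.00, 115.00).
hole: A = −(41 × 101) = -4141.00, centroid at (135.50, 93.50).
ΣA = 53359.00 cm², ΣAX̄ = 6626394.50 cm³, ΣAȲ = 6225316.50 cm³.
X̄ = 6626394.50/53359.00 = 124.19 cm; Ȳ = 6225316.50/53359.00 = 116.67 cm.

X̄ = 124.19 cm, Ȳ = 116.67 cm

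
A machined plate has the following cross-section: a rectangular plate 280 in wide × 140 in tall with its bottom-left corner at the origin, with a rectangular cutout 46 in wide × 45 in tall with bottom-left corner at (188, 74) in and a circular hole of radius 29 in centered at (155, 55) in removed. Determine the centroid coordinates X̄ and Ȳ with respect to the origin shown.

plate: A = 280 × 140 = 39200.00, centroid at (140.00, 70.00).
hole 1: A = −(46 × 45) = -2070.00, centroid at (211.00, 96.50).
hole 2: A = −π·29² = -2642.08, centroid at (155.00, 55.00).
ΣA = 34487.92 in², ΣAX̄ = 4641707.69 in³, ΣAȲ = 2398930.63 in³.
X̄ = 4641707.69/34487.92 = 134.59 in; Ȳ = 2398930.63/34487.92 = 69.56 in.

X̄ = 134.59 in, Ȳ = 69.56 in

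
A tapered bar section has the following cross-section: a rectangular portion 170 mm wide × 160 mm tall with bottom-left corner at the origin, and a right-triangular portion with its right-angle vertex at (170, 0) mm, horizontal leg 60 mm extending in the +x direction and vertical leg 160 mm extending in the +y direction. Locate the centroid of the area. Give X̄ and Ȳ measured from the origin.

Part | A | x̄ᵢ | ȳᵢ | A·x̄ᵢ | A·ȳᵢ
rectangular portion | 27200.00 | 85.00 | 80.00 | 2312000.00 | 2176000.00
triangular portion | 4800.00 | 190.00 | 53.33 | 912000.00 | 256000.00
Σ | 32000.00 |  |  | 3224000.00 | 2432000.00
X̄ = 3224000.00 / 32000.00 = 100.75 mm
Ȳ = 2432000.00 / 32000.00 = 76.00 mm

X̄ = 100.75 mm, Ȳ = 76.00 mm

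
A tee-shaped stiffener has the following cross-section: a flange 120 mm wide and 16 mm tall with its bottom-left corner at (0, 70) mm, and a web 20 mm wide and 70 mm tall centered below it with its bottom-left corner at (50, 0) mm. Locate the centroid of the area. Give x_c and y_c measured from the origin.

x_c = 60.00 mm, y_c = 59.87 mm

Part | A | x̄ᵢ | ȳᵢ | A·x̄ᵢ | A·ȳᵢ
web | 1400.00 | 60.00 | 35.00 | 84000.00 | 49000.00
flange | 1920.00 | 60.00 | 78.00 | 115200.00 | 149760.00
Σ | 3320.00 |  |  | 199200.00 | 198760.00
x_c = 199200.00 / 3320.00 = 60.00 mm
y_c = 198760.00 / 3320.00 = 59.87 mm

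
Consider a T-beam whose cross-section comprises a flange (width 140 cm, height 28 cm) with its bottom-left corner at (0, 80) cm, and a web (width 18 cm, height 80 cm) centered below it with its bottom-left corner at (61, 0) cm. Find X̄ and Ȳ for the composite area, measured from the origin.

Part | A | x̄ᵢ | ȳᵢ | A·x̄ᵢ | A·ȳᵢ
web | 1440.00 | 70.00 | 40.00 | 100800.00 | 57600.00
flange | 3920.00 | 70.00 | 94.00 | 274400.00 | 368480.00
Σ | 5360.00 |  |  | 375200.00 | 426080.00
X̄ = 375200.00 / 5360.00 = 70.00 cm
Ȳ = 426080.00 / 5360.00 = 79.49 cm

X̄ = 70.00 cm, Ȳ = 79.49 cm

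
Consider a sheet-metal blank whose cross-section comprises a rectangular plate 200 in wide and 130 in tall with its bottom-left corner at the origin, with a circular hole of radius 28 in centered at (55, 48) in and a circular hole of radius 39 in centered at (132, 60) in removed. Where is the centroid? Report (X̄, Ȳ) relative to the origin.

X̄ = 97.76 in, Ȳ = 68.51 in

Part | A | x̄ᵢ | ȳᵢ | A·x̄ᵢ | A·ȳᵢ
plate | 26000.00 | 100.00 | 65.00 | 2600000.00 | 1690000.00
hole 1 | -2463.01 | 55.00 | 48.00 | -135465.48 | -118224.41
hole 2 | -4778.36 | 132.00 | 60.00 | -630743.84 | -286701.75
Σ | 18758.63 |  |  | 1833790.68 | 1285073.84
X̄ = 1833790.68 / 18758.63 = 97.76 in
Ȳ = 1285073.84 / 18758.63 = 68.51 in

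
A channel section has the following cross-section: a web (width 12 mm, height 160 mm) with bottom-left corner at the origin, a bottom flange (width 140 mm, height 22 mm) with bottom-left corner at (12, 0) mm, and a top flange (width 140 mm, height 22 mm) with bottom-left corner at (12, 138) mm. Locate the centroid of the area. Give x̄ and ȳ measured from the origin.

x̄ = 63.94 mm, ȳ = 80.00 mm

web: A = 12 × 160 = 1920.00, centroid at (6.00, 80.00).
bottom flange: A = 140 × 22 = 3080.00, centroid at (82.00, 11.00).
top flange: A = 140 × 22 = 3080.00, centroid at (82.00, 149.00).
ΣA = 8080.00 mm²
ΣAx̄ = (1920.00)(6.00) + (3080.00)(82.00) + (3080.00)(82.00) = 516640.00 mm³
ΣAȳ = (1920.00)(80.00) + (3080.00)(11.00) + (3080.00)(149.00) = 646400.00 mm³
x̄ = 516640.00 / 8080.00 = 63.94 mm
ȳ = 646400.00 / 8080.00 = 80.00 mm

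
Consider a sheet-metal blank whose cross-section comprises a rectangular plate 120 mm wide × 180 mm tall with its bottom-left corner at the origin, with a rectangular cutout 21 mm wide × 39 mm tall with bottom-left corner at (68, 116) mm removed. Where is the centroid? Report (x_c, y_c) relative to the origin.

Part | A | x̄ᵢ | ȳᵢ | A·x̄ᵢ | A·ȳᵢ
plate | 21600.00 | 60.00 | 90.00 | 1296000.00 | 1944000.00
hole | -819.00 | 78.50 | 135.50 | -64291.50 | -110974.50
Σ | 20781.00 |  |  | 1231708.50 | 1833025.50
x_c = 1231708.50 / 20781.00 = 59.27 mm
y_c = 1833025.50 / 20781.00 = 88.21 mm

x_c = 59.27 mm, y_c = 88.21 mm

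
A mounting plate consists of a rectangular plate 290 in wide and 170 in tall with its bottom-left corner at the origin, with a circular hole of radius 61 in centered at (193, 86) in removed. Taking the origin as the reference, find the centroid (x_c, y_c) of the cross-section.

x_c = 130.08 in, y_c = 84.69 in

plate: A = 290 × 170 = 49300.00, centroid at (145.00, 85.00).
hole: A = −π·61² = -11689.87, centroid at (193.00, 86.00).
ΣA = 37610.13 in², ΣAx_c = 4892355.81 in³, ΣAy_c = 3185171.50 in³.
x_c = 4892355.81/37610.13 = 130.08 in; y_c = 3185171.50/37610.13 = 84.69 in.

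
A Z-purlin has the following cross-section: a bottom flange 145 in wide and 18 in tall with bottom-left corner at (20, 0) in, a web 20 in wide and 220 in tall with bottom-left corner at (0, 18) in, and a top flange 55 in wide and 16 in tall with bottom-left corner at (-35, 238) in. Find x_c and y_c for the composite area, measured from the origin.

bottom flange: A = 145 × 18 = 2610.00, centroid at (92.50, 9.00).
web: A = 20 × 220 = 4400.00, centroid at (10.00, 128.00).
top flange: A = 55 × 16 = 880.00, centroid at (-7.50, 246.00).
ΣA = 7890.00 in², ΣAx_c = 278825.00 in³, ΣAy_c = 803170.00 in³.
x_c = 278825.00/7890.00 = 35.34 in; y_c = 803170.00/7890.00 = 101.80 in.

x_c = 35.34 in, y_c = 101.80 in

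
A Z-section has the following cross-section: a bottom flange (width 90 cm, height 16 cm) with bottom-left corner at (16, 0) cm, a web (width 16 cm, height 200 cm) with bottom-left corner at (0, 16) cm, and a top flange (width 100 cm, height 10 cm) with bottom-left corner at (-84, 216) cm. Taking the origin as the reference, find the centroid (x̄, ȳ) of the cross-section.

bottom flange: A = 90 × 16 = 1440.00, centroid at (61.00, 8.00).
web: A = 16 × 200 = 3200.00, centroid at (8.00, 116.00).
top flange: A = 100 × 10 = 1000.00, centroid at (-34.00, 221.00).
ΣA = 5640.00 cm²
ΣAx̄ = (1440.00)(61.00) + (3200.00)(8.00) + (1000.00)(-34.00) = 79440.00 cm³
ΣAȳ = (1440.00)(8.00) + (3200.00)(116.00) + (1000.00)(221.00) = 603720.00 cm³
x̄ = 79440.00 / 5640.00 = 14.09 cm
ȳ = 603720.00 / 5640.00 = 107.04 cm

x̄ = 14.09 cm, ȳ = 107.04 cm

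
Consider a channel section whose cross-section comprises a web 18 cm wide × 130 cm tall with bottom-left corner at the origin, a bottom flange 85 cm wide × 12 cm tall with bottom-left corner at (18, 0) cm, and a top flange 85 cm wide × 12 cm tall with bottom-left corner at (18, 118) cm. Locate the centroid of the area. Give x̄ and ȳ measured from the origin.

x̄ = 32.99 cm, ȳ = 65.00 cm

Part | A | x̄ᵢ | ȳᵢ | A·x̄ᵢ | A·ȳᵢ
web | 2340.00 | 9.00 | 65.00 | 21060.00 | 152100.00
bottom flange | 1020.00 | 60.50 | 6.00 | 61710.00 | 6120.00
top flange | 1020.00 | 60.50 | 124.00 | 61710.00 | 126480.00
Σ | 4380.00 |  |  | 144480.00 | 284700.00
x̄ = 144480.00 / 4380.00 = 32.99 cm
ȳ = 284700.00 / 4380.00 = 65.00 cm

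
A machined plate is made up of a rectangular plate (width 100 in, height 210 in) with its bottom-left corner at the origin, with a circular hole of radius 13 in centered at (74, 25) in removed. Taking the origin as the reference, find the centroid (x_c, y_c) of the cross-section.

x_c = 49.38 in, y_c = 107.08 in

Part | A | x̄ᵢ | ȳᵢ | A·x̄ᵢ | A·ȳᵢ
plate | 21000.00 | 50.00 | 105.00 | 1050000.00 | 2205000.00
hole | -530.93 | 74.00 | 25.00 | -39288.76 | -13273.23
Σ | 20469.07 |  |  | 1010711.24 | 2191726.77
x_c = 1010711.24 / 20469.07 = 49.38 in
y_c = 2191726.77 / 20469.07 = 107.08 in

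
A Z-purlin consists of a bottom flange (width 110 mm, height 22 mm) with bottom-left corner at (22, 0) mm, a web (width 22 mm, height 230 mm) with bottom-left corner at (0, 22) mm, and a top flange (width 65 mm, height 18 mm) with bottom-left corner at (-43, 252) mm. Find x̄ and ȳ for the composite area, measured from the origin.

Part | A | x̄ᵢ | ȳᵢ | A·x̄ᵢ | A·ȳᵢ
bottom flange | 2420.00 | 77.00 | 11.00 | 186340.00 | 26620.00
web | 5060.00 | 11.00 | 137.00 | 55660.00 | 693220.00
top flange | 1170.00 | -10.50 | 261.00 | -12285.00 | 305370.00
Σ | 8650.00 |  |  | 229715.00 | 1025210.00
x̄ = 229715.00 / 8650.00 = 26.56 mm
ȳ = 1025210.00 / 8650.00 = 118.52 mm

x̄ = 26.56 mm, ȳ = 118.52 mm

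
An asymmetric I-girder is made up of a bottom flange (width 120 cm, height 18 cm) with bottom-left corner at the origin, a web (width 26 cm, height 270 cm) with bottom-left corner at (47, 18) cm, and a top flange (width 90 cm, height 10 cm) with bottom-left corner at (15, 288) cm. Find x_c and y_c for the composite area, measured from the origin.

bottom flange: A = 120 × 18 = 2160.00, centroid at (60.00, 9.00).
web: A = 26 × 270 = 7020.00, centroid at (60.00, 153.00).
top flange: A = 90 × 10 = 900.00, centroid at (60.00, 293.00).
ΣA = 10080.00 cm²
ΣAx_c = (2160.00)(60.00) + (7020.00)(60.00) + (900.00)(60.00) = 604800.00 cm³
ΣAy_c = (2160.00)(9.00) + (7020.00)(153.00) + (900.00)(293.00) = 1357200.00 cm³
x_c = 604800.00 / 10080.00 = 60.00 cm
y_c = 1357200.00 / 10080.00 = 134.64 cm

x_c = 60.00 cm, y_c = 134.64 cm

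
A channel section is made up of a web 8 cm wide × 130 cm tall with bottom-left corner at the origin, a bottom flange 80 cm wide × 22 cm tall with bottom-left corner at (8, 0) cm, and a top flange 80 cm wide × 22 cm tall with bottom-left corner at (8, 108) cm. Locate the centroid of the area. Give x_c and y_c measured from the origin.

x_c = 37.96 cm, y_c = 65.00 cm

Part | A | x̄ᵢ | ȳᵢ | A·x̄ᵢ | A·ȳᵢ
web | 1040.00 | 4.00 | 65.00 | 4160.00 | 67600.00
bottom flange | 1760.00 | 48.00 | 11.00 | 84480.00 | 19360.00
top flange | 1760.00 | 48.00 | 119.00 | 84480.00 | 209440.00
Σ | 4560.00 |  |  | 173120.00 | 296400.00
x_c = 173120.00 / 4560.00 = 37.96 cm
y_c = 296400.00 / 4560.00 = 65.00 cm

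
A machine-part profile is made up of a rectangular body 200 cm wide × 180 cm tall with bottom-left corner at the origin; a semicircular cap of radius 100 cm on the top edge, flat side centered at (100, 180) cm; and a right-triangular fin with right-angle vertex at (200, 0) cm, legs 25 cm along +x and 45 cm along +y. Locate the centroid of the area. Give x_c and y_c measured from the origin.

x_c = 101.17 cm, y_c = 128.99 cm

rectangular body: A = 200 × 180 = 36000.00, centroid at (100.00, 90.00).
semicircular top: A = ½π·100² = 15707.96, centroid at (100.00, 222.44).
triangular fin: A = ½·25·45 = 562.50, centroid at (208.33, 15.00).
ΣA = 52270.46 cm², ΣAx_c = 5287983.83 cm³, ΣAy_c = 6742537.55 cm³.
x_c = 5287983.83/52270.46 = 101.17 cm; y_c = 6742537.55/52270.46 = 128.99 cm.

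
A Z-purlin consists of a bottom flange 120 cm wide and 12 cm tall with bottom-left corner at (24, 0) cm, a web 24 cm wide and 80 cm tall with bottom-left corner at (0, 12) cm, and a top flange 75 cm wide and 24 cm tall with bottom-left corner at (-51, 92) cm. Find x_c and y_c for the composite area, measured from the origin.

bottom flange: A = 120 × 12 = 1440.00, centroid at (84.00, 6.00).
web: A = 24 × 80 = 1920.00, centroid at (12.00, 52.00).
top flange: A = 75 × 24 = 1800.00, centroid at (-13.50, 104.00).
ΣA = 5160.00 cm², ΣAx_c = 119700.00 cm³, ΣAy_c = 295680.00 cm³.
x_c = 119700.00/5160.00 = 23.20 cm; y_c = 295680.00/5160.00 = 57.30 cm.

x_c = 23.20 cm, y_c = 57.30 cm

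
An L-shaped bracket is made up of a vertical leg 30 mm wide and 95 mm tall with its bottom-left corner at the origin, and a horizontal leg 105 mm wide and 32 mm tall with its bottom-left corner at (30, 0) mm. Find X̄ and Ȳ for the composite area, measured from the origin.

Part | A | x̄ᵢ | ȳᵢ | A·x̄ᵢ | A·ȳᵢ
vertical leg | 2850.00 | 15.00 | 47.50 | 42750.00 | 135375.00
horizontal leg | 3360.00 | 82.50 | 16.00 | 277200.00 | 53760.00
Σ | 6210.00 |  |  | 319950.00 | 189135.00
X̄ = 319950.00 / 6210.00 = 51.52 mm
Ȳ = 189135.00 / 6210.00 = 30.46 mm

X̄ = 51.52 mm, Ȳ = 30.46 mm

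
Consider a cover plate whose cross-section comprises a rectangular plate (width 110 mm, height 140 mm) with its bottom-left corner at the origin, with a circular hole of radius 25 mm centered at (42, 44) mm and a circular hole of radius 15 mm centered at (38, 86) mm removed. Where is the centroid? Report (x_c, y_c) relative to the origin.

x_c = 57.95 mm, y_c = 73.12 mm

Part | A | x̄ᵢ | ȳᵢ | A·x̄ᵢ | A·ȳᵢ
plate | 15400.00 | 55.00 | 70.00 | 847000.00 | 1078000.00
hole 1 | -1963.50 | 42.00 | 44.00 | -82466.81 | -86393.80
hole 2 | -706.86 | 38.00 | 86.00 | -26860.62 | -60789.82
Σ | 12729.65 |  |  | 737672.58 | 930816.38
x_c = 737672.58 / 12729.65 = 57.95 mm
y_c = 930816.38 / 12729.65 = 73.12 mm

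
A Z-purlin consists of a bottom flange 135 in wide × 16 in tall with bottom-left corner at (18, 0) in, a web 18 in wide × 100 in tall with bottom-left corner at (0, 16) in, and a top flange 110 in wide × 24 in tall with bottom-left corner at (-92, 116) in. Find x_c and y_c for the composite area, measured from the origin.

x_c = 15.64 in, y_c = 71.82 in

bottom flange: A = 135 × 16 = 2160.00, centroid at (85.50, 8.00).
web: A = 18 × 100 = 1800.00, centroid at (9.00, 66.00).
top flange: A = 110 × 24 = 2640.00, centroid at (-37.00, 128.00).
ΣA = 6600.00 in², ΣAx_c = 103200.00 in³, ΣAy_c = 474000.00 in³.
x_c = 103200.00/6600.00 = 15.64 in; y_c = 474000.00/6600.00 = 71.82 in.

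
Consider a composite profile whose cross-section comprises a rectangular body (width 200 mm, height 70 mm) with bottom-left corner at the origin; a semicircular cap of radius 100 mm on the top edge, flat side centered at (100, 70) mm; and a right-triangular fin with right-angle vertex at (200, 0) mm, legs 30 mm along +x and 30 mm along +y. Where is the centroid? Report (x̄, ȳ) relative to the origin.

x̄ = 101.64 mm, ȳ = 74.96 mm

Part | A | x̄ᵢ | ȳᵢ | A·x̄ᵢ | A·ȳᵢ
rectangular body | 14000.00 | 100.00 | 35.00 | 1400000.00 | 490000.00
semicircular top | 15707.96 | 100.00 | 112.44 | 1570796.33 | 1766224.10
triangular fin | 450.00 | 210.00 | 10.00 | 94500.00 | 4500.00
Σ | 30157.96 |  |  | 3065296.33 | 2260724.10
x̄ = 3065296.33 / 30157.96 = 101.64 mm
ȳ = 2260724.10 / 30157.96 = 74.96 mm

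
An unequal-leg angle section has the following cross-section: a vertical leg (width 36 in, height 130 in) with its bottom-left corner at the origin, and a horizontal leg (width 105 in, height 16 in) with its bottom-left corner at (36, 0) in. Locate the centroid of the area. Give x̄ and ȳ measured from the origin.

vertical leg: A = 36 × 130 = 4680.00, centroid at (18.00, 65.00).
horizontal leg: A = 105 × 16 = 1680.00, centroid at (88.50, 8.00).
ΣA = 6360.00 in², ΣAx̄ = 232920.00 in³, ΣAȳ = 317640.00 in³.
x̄ = 232920.00/6360.00 = 36.62 in; ȳ = 317640.00/6360.00 = 49.94 in.

x̄ = 36.62 in, ȳ = 49.94 in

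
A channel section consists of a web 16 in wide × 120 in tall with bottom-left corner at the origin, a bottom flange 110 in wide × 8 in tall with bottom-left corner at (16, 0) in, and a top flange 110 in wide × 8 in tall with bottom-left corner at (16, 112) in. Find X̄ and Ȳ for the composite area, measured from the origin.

web: A = 16 × 120 = 1920.00, centroid at (8.00, 60.00).
bottom flange: A = 110 × 8 = 880.00, centroid at (71.00, 4.00).
top flange: A = 110 × 8 = 880.00, centroid at (71.00, 116.00).
ΣA = 3680.00 in²
ΣAX̄ = (1920.00)(8.00) + (880.00)(71.00) + (880.00)(71.00) = 140320.00 in³
ΣAȲ = (1920.00)(60.00) + (880.00)(4.00) + (880.00)(116.00) = 220800.00 in³
X̄ = 140320.00 / 3680.00 = 38.13 in
Ȳ = 220800.00 / 3680.00 = 60.00 in

X̄ = 38.13 in, Ȳ = 60.00 in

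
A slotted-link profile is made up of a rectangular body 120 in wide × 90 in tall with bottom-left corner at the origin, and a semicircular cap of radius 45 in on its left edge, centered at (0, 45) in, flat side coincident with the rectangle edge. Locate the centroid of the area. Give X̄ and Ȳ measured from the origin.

rectangular body: A = 120 × 90 = 10800.00, centroid at (60.00, 45.00).
semicircular end: A = ½π·45² = 3180.86, centroid at (-19.10, 45.00).
ΣA = 13980.86 in², ΣAX̄ = 587250.00 in³, ΣAȲ = 629138.82 in³.
X̄ = 587250.00/13980.86 = 42.00 in; Ȳ = 629138.82/13980.86 = 45.00 in.

X̄ = 42.00 in, Ȳ = 45.00 in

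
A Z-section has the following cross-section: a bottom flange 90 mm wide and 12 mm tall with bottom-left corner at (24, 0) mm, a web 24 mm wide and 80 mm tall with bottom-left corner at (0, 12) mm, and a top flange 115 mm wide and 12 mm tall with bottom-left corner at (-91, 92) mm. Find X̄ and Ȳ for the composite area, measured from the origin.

X̄ = 11.72 mm, Ȳ = 55.15 mm

bottom flange: A = 90 × 12 = 1080.00, centroid at (69.00, 6.00).
web: A = 24 × 80 = 1920.00, centroid at (12.00, 52.00).
top flange: A = 115 × 12 = 1380.00, centroid at (-33.50, 98.00).
ΣA = 4380.00 mm²
ΣAX̄ = (1080.00)(69.00) + (1920.00)(12.00) + (1380.00)(-33.50) = 51330.00 mm³
ΣAȲ = (1080.00)(6.00) + (1920.00)(52.00) + (1380.00)(98.00) = 241560.00 mm³
X̄ = 51330.00 / 4380.00 = 11.72 mm
Ȳ = 241560.00 / 4380.00 = 55.15 mm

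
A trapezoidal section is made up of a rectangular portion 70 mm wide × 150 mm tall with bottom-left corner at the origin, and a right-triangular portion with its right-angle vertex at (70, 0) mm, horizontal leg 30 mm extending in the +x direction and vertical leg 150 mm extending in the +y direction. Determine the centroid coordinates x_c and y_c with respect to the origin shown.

rectangular portion: A = 70 × 150 = 10500.00, centroid at (35.00, 75.00).
triangular portion: A = ½·30·150 = 2250.00, centroid at (80.00, 50.00).
ΣA = 12750.00 mm²
ΣAx_c = (10500.00)(35.00) + (2250.00)(80.00) = 547500.00 mm³
ΣAy_c = (10500.00)(75.00) + (2250.00)(50.00) = 900000.00 mm³
x_c = 547500.00 / 12750.00 = 42.94 mm
y_c = 900000.00 / 12750.00 = 70.59 mm

x_c = 42.94 mm, y_c = 70.59 mm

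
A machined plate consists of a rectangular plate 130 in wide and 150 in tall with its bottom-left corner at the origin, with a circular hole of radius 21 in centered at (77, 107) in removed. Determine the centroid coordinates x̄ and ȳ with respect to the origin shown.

x̄ = 64.08 in, ȳ = 72.55 in

plate: A = 130 × 150 = 19500.00, centroid at (65.00, 75.00).
hole: A = −π·21² = -1385.44, centroid at (77.00, 107.00).
ΣA = 18114.56 in², ΣAx̄ = 1160820.94 in³, ΣAȳ = 1314257.67 in³.
x̄ = 1160820.94/18114.56 = 64.08 in; ȳ = 1314257.67/18114.56 = 72.55 in.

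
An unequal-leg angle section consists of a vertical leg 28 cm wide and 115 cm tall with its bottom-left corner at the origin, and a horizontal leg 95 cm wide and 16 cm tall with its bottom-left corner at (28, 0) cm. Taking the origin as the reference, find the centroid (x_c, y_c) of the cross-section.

vertical leg: A = 28 × 115 = 3220.00, centroid at (14.00, 57.50).
horizontal leg: A = 95 × 16 = 1520.00, centroid at (75.50, 8.00).
ΣA = 4740.00 cm²
ΣAx_c = (3220.00)(14.00) + (1520.00)(75.50) = 159840.00 cm³
ΣAy_c = (3220.00)(57.50) + (1520.00)(8.00) = 197310.00 cm³
x_c = 159840.00 / 4740.00 = 33.72 cm
y_c = 197310.00 / 4740.00 = 41.63 cm

x_c = 33.72 cm, y_c = 41.63 cm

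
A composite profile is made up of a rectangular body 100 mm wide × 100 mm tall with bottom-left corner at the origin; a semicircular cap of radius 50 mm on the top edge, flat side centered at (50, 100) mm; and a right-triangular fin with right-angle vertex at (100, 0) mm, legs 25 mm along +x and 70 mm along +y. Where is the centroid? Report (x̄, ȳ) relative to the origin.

x̄ = 53.45 mm, ȳ = 67.32 mm

rectangular body: A = 100 × 100 = 10000.00, centroid at (50.00, 50.00).
semicircular top: A = ½π·50² = 3926.99, centroid at (50.00, 121.22).
triangular fin: A = ½·25·70 = 875.00, centroid at (108.33, 23.33).
ΣA = 14801.99 mm², ΣAx̄ = 791141.21 mm³, ΣAȳ = 996449.08 mm³.
x̄ = 791141.21/14801.99 = 53.45 mm; ȳ = 996449.08/14801.99 = 67.32 mm.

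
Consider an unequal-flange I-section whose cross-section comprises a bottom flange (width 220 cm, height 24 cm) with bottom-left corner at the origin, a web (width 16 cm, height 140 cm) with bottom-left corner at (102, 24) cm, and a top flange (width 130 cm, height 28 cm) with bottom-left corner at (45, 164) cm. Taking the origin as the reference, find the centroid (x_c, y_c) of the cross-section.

x_c = 110.00 cm, y_c = 82.60 cm

Part | A | x̄ᵢ | ȳᵢ | A·x̄ᵢ | A·ȳᵢ
bottom flange | 5280.00 | 110.00 | 12.00 | 580800.00 | 63360.00
web | 2240.00 | 110.00 | 94.00 | 246400.00 | 210560.00
top flange | 3640.00 | 110.00 | 178.00 | 400400.00 | 647920.00
Σ | 11160.00 |  |  | 1227600.00 | 921840.00
x_c = 1227600.00 / 11160.00 = 110.00 cm
y_c = 921840.00 / 11160.00 = 82.60 cm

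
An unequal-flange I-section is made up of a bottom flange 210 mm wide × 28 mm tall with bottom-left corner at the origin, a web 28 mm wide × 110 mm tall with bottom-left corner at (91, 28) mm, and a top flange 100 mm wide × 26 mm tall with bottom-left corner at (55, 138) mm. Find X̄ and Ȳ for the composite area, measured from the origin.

X̄ = 105.00 mm, Ȳ = 63.20 mm

bottom flange: A = 210 × 28 = 5880.00, centroid at (105.00, 14.00).
web: A = 28 × 110 = 3080.00, centroid at (105.00, 83.00).
top flange: A = 100 × 26 = 2600.00, centroid at (105.00, 151.00).
ΣA = 11560.00 mm²
ΣAX̄ = (5880.00)(105.00) + (3080.00)(105.00) + (2600.00)(105.00) = 1213800.00 mm³
ΣAȲ = (5880.00)(14.00) + (3080.00)(83.00) + (2600.00)(151.00) = 730560.00 mm³
X̄ = 1213800.00 / 11560.00 = 105.00 mm
Ȳ = 730560.00 / 11560.00 = 63.20 mm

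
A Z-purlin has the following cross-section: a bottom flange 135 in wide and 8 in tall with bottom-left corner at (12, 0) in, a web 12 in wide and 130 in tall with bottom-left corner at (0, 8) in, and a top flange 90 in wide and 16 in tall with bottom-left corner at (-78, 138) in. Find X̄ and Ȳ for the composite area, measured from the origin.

X̄ = 11.69 in, Ȳ = 80.50 in

Part | A | x̄ᵢ | ȳᵢ | A·x̄ᵢ | A·ȳᵢ
bottom flange | 1080.00 | 79.50 | 4.00 | 85860.00 | 4320.00
web | 1560.00 | 6.00 | 73.00 | 9360.00 | 113880.00
top flange | 1440.00 | -33.00 | 146.00 | -47520.00 | 210240.00
Σ | 4080.00 |  |  | 47700.00 | 328440.00
X̄ = 47700.00 / 4080.00 = 11.69 in
Ȳ = 328440.00 / 4080.00 = 80.50 in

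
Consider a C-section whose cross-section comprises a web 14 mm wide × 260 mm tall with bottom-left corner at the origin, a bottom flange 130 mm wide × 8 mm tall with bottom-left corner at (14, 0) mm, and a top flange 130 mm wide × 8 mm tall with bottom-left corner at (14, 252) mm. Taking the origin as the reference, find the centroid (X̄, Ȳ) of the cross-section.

X̄ = 33.18 mm, Ȳ = 130.00 mm

Part | A | x̄ᵢ | ȳᵢ | A·x̄ᵢ | A·ȳᵢ
web | 3640.00 | 7.00 | 130.00 | 25480.00 | 473200.00
bottom flange | 1040.00 | 79.00 | 4.00 | 82160.00 | 4160.00
top flange | 1040.00 | 79.00 | 256.00 | 82160.00 | 266240.00
Σ | 5720.00 |  |  | 189800.00 | 743600.00
X̄ = 189800.00 / 5720.00 = 33.18 mm
Ȳ = 743600.00 / 5720.00 = 130.00 mm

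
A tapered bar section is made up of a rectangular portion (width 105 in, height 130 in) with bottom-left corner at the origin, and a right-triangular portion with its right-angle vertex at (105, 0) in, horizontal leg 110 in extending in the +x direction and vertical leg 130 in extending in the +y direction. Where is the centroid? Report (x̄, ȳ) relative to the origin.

x̄ = 83.15 in, ȳ = 57.55 in

rectangular portion: A = 105 × 130 = 13650.00, centroid at (52.50, 65.00).
triangular portion: A = ½·110·130 = 7150.00, centroid at (141.67, 43.33).
ΣA = 20800.00 in²
ΣAx̄ = (13650.00)(52.50) + (7150.00)(141.67) = 1729541.67 in³
ΣAȳ = (13650.00)(65.00) + (7150.00)(43.33) = 1197083.33 in³
x̄ = 1729541.67 / 20800.00 = 83.15 in
ȳ = 1197083.33 / 20800.00 = 57.55 in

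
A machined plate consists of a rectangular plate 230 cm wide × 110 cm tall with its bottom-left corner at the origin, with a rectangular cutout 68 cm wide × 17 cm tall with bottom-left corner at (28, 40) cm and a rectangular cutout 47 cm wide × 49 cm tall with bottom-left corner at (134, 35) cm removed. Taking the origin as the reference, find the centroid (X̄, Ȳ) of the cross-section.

X̄ = 113.32 cm, Ȳ = 54.87 cm

plate: A = 230 × 110 = 25300.00, centroid at (115.00, 55.00).
hole 1: A = −(68 × 17) = -1156.00, centroid at (62.00, 48.50).
hole 2: A = −(47 × 49) = -2303.00, centroid at (157.50, 59.50).
ΣA = 21841.00 cm²
ΣAX̄ = (25300.00)(115.00) + (-1156.00)(62.00) + (-2303.00)(157.50) = 2475105.50 cm³
ΣAȲ = (25300.00)(55.00) + (-1156.00)(48.50) + (-2303.00)(59.50) = 1198405.50 cm³
X̄ = 2475105.50 / 21841.00 = 113.32 cm
Ȳ = 1198405.50 / 21841.00 = 54.87 cm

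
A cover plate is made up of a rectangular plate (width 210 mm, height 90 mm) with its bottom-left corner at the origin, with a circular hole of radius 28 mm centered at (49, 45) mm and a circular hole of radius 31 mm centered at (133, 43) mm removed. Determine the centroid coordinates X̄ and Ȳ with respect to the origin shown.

X̄ = 108.98 mm, Ȳ = 45.45 mm

plate: A = 210 × 90 = 18900.00, centroid at (105.00, 45.00).
hole 1: A = −π·28² = -2463.01, centroid at (49.00, 45.00).
hole 2: A = −π·31² = -3019.07, centroid at (133.00, 43.00).
ΣA = 13417.92 mm², ΣAX̄ = 1462276.19 mm³, ΣAȲ = 609844.58 mm³.
X̄ = 1462276.19/13417.92 = 108.98 mm; Ȳ = 609844.58/13417.92 = 45.45 mm.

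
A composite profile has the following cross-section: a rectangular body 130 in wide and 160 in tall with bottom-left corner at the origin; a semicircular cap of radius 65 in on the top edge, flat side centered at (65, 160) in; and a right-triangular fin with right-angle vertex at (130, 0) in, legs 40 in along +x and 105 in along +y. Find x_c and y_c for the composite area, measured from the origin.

x_c = 70.57 in, y_c = 100.97 in

rectangular body: A = 130 × 160 = 20800.00, centroid at (65.00, 80.00).
semicircular top: A = ½π·65² = 6636.61, centroid at (65.00, 187.59).
triangular fin: A = ½·40·105 = 2100.00, centroid at (143.33, 35.00).
ΣA = 29536.61 in², ΣAx_c = 2084379.94 in³, ΣAy_c = 2982441.65 in³.
x_c = 2084379.94/29536.61 = 70.57 in; y_c = 2982441.65/29536.61 = 100.97 in.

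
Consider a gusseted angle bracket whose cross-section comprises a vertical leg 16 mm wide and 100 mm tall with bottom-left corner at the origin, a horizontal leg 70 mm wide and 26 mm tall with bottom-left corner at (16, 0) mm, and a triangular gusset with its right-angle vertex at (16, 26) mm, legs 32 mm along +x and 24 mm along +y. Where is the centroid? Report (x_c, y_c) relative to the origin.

x_c = 30.46 mm, y_c = 30.68 mm

vertical leg: A = 16 × 100 = 1600.00, centroid at (8.00, 50.00).
horizontal leg: A = 70 × 26 = 1820.00, centroid at (51.00, 13.00).
gusset: A = ½·32·24 = 384.00, centroid at (26.67, 34.00).
ΣA = 3804.00 mm²
ΣAx_c = (1600.00)(8.00) + (1820.00)(51.00) + (384.00)(26.67) = 115860.00 mm³
ΣAy_c = (1600.00)(50.00) + (1820.00)(13.00) + (384.00)(34.00) = 116716.00 mm³
x_c = 115860.00 / 3804.00 = 30.46 mm
y_c = 116716.00 / 3804.00 = 30.68 mm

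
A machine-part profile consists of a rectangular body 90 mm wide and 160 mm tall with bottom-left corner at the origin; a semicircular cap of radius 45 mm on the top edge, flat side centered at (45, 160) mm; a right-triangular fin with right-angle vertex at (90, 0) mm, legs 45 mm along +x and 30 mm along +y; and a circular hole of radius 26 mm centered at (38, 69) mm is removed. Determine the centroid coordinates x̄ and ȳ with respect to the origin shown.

rectangular body: A = 90 × 160 = 14400.00, centroid at (45.00, 80.00).
semicircular top: A = ½π·45² = 3180.86, centroid at (45.00, 179.10).
triangular fin: A = ½·45·30 = 675.00, centroid at (105.00, 10.00).
hole: A = −π·26² = -2123.72, centroid at (38.00, 69.00).
ΣA = 16132.15 mm²
ΣAx̄ = (14400.00)(45.00) + (3180.86)(45.00) + (675.00)(105.00) + (-2123.72)(38.00) = 781312.58 mm³
ΣAȳ = (14400.00)(80.00) + (3180.86)(179.10) + (675.00)(10.00) + (-2123.72)(69.00) = 1581901.56 mm³
x̄ = 781312.58 / 16132.15 = 48.43 mm
ȳ = 1581901.56 / 16132.15 = 98.06 mm

x̄ = 48.43 mm, ȳ = 98.06 mm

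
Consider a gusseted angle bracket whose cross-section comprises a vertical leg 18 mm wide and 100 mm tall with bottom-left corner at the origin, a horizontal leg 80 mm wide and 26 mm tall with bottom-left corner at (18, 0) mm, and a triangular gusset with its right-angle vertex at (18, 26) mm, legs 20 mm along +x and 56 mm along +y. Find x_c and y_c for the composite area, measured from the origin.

x_c = 33.93 mm, y_c = 31.99 mm

vertical leg: A = 18 × 100 = 1800.00, centroid at (9.00, 50.00).
horizontal leg: A = 80 × 26 = 2080.00, centroid at (58.00, 13.00).
gusset: A = ½·20·56 = 560.00, centroid at (24.67, 44.67).
ΣA = 4440.00 mm²
ΣAx_c = (1800.00)(9.00) + (2080.00)(58.00) + (560.00)(24.67) = 150653.33 mm³
ΣAy_c = (1800.00)(50.00) + (2080.00)(13.00) + (560.00)(44.67) = 142053.33 mm³
x_c = 150653.33 / 4440.00 = 33.93 mm
y_c = 142053.33 / 4440.00 = 31.99 mm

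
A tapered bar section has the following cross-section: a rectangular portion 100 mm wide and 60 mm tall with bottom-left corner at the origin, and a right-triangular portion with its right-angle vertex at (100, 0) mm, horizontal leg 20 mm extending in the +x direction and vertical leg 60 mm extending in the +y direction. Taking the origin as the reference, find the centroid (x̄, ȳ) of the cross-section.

x̄ = 55.15 mm, ȳ = 29.09 mm

rectangular portion: A = 100 × 60 = 6000.00, centroid at (50.00, 30.00).
triangular portion: A = ½·20·60 = 600.00, centroid at (106.67, 20.00).
ΣA = 6600.00 mm², ΣAx̄ = 364000.00 mm³, ΣAȳ = 192000.00 mm³.
x̄ = 364000.00/6600.00 = 55.15 mm; ȳ = 192000.00/6600.00 = 29.09 mm.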